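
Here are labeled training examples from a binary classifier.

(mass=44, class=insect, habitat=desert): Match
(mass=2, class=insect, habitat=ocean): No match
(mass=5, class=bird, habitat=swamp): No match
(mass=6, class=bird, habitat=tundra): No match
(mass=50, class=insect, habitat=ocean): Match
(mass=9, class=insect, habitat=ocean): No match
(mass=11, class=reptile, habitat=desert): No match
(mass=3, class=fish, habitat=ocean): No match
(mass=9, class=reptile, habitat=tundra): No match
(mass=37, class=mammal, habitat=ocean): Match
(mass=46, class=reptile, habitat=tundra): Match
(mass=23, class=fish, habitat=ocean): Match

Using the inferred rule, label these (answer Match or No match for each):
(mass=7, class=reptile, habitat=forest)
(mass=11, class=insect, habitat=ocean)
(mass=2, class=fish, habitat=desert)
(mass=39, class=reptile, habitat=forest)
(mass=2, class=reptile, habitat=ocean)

No match, No match, No match, Match, No match

The rule appears to be: mass ≥ 23.
No match: (mass=7, class=reptile, habitat=forest), since mass = 7.
No match: (mass=11, class=insect, habitat=ocean), since mass = 11.
No match: (mass=2, class=fish, habitat=desert), since mass = 2.
Match: (mass=39, class=reptile, habitat=forest), since mass = 39.
No match: (mass=2, class=reptile, habitat=ocean), since mass = 2.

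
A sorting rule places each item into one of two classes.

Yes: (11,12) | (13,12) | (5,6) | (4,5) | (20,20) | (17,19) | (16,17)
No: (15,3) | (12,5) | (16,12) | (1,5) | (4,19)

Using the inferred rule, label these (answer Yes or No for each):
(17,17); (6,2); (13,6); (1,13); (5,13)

Yes, No, No, No, No

The rule appears to be: |first − second| ≤ 2.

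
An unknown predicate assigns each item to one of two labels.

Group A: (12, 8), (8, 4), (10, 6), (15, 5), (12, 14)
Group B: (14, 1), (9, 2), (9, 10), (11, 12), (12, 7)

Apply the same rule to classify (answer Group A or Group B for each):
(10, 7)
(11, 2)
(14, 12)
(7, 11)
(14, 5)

Group B, Group B, Group A, Group A, Group B

Every 'Group A' example satisfies: sum is even. None of the 'Group B' examples do.
(10, 7): 10+7 = 17, lacks this property → Group B. (11, 2): 11+2 = 13, lacks this property → Group B. (14, 12): 14+12 = 26, fits → Group A. (7, 11): 7+11 = 18, fits → Group A. (14, 5): 14+5 = 19, lacks this property → Group B.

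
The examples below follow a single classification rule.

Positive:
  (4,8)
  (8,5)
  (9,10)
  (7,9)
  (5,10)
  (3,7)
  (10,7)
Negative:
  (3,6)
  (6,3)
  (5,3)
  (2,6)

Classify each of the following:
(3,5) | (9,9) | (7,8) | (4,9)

One predicate separates the groups cleanly: sum ≥ 10.
Negative: (3,5), since 3+5 = 8. Positive: (9,9), since 9+9 = 18. Positive: (7,8), since 7+8 = 15. Positive: (4,9), since 4+9 = 13.

Negative, Positive, Positive, Positive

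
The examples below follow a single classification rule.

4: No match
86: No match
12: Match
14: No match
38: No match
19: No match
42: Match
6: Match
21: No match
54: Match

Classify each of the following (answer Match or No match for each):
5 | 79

No match, No match

One predicate separates the groups cleanly: multiple of 6.
No match: 5, since 5 = 6·0 + 5. No match: 79, since 79 = 6·13 + 1.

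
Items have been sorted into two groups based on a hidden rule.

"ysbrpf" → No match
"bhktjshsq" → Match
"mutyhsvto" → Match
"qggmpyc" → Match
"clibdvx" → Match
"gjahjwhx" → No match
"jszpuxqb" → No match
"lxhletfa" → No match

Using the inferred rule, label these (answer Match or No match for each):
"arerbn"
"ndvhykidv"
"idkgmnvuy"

Looking at the examples, the only property every 'Match' case has and every 'No match' case lacks is: odd length.
No match: "arerbn", since length 6. Match: "ndvhykidv", since length 9. Match: "idkgmnvuy", since length 9.

No match, Match, Match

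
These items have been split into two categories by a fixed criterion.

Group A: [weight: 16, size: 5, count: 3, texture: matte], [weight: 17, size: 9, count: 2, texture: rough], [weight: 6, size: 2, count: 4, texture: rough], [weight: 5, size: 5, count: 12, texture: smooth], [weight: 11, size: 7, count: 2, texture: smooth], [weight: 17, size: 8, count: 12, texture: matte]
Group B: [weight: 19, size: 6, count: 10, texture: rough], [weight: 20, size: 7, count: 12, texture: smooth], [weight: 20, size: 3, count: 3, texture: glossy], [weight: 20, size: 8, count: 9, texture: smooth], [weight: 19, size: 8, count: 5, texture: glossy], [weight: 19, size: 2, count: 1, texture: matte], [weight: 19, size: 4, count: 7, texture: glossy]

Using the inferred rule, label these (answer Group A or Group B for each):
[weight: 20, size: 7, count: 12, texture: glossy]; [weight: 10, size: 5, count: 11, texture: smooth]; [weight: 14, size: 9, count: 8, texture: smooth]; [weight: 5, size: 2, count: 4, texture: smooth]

Group B, Group A, Group A, Group A

Rule: weight ≤ 17. This holds for each 'Group A' example and fails for each 'Group B' one.
[weight: 20, size: 7, count: 12, texture: glossy] → weight = 20 → Group B. [weight: 10, size: 5, count: 11, texture: smooth] → weight = 10 → Group A. [weight: 14, size: 9, count: 8, texture: smooth] → weight = 14 → Group A. [weight: 5, size: 2, count: 4, texture: smooth] → weight = 5 → Group A.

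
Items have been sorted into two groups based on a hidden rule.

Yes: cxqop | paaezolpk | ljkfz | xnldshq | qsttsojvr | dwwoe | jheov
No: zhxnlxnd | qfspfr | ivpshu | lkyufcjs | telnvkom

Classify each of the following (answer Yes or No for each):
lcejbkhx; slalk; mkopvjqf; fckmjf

Comparing the two groups points to one rule — odd length.

No, Yes, No, No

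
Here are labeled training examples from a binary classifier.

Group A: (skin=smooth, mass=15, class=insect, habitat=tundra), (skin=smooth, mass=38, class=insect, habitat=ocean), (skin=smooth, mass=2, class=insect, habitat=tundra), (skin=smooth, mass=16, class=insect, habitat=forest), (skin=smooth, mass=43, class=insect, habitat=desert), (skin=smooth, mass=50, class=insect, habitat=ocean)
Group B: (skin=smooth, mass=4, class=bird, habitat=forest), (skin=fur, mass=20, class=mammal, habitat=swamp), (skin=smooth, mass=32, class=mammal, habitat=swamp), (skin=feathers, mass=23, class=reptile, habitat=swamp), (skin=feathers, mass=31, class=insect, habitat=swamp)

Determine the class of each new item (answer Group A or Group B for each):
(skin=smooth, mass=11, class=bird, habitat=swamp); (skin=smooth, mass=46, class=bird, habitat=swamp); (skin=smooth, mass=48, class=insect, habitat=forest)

Group B, Group B, Group A

Rule: class is insect AND skin is smooth. This holds for each 'Group A' example and fails for each 'Group B' one.
(skin=smooth, mass=11, class=bird, habitat=swamp): Group B (class is bird, skin is smooth). (skin=smooth, mass=46, class=bird, habitat=swamp): Group B (class is bird, skin is smooth). (skin=smooth, mass=48, class=insect, habitat=forest): Group A (class is insect, skin is smooth).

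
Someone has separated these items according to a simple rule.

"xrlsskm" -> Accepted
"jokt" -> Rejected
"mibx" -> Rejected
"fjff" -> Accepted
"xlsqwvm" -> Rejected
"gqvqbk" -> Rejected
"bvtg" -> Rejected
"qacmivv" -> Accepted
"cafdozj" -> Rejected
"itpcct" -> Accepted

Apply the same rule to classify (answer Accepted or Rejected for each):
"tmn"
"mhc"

Checking candidate rules against both groups, what survives is: has a double letter.

Rejected, Rejected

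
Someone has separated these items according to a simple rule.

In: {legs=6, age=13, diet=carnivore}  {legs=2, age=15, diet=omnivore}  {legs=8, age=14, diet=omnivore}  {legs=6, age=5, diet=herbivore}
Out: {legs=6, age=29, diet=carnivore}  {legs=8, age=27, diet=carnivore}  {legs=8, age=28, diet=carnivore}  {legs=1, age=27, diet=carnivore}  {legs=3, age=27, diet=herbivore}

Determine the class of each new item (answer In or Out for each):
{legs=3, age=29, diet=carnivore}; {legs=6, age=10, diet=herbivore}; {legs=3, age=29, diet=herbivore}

Out, In, Out

The simplest hypothesis consistent with all the labels is: age ≤ 15.
{legs=3, age=29, diet=carnivore} — age = 29, hence Out.
{legs=6, age=10, diet=herbivore} — age = 10, hence In.
{legs=3, age=29, diet=herbivore} — age = 29, hence Out.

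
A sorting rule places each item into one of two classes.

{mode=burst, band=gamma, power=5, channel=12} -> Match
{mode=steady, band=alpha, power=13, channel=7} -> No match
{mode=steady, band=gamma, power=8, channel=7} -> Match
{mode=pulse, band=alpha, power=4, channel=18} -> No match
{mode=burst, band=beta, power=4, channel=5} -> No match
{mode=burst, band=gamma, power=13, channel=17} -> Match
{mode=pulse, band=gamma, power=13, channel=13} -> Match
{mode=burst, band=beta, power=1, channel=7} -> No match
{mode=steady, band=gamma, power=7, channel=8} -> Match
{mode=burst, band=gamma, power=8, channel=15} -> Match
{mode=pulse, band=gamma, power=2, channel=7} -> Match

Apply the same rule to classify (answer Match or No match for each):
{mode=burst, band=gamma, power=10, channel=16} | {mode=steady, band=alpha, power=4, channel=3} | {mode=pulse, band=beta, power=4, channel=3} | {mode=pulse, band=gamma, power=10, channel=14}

One predicate separates the groups cleanly: band is gamma.
{mode=burst, band=gamma, power=10, channel=16}: band is gamma, checks out → Match. {mode=steady, band=alpha, power=4, channel=3}: band is alpha, does not satisfy this → No match. {mode=pulse, band=beta, power=4, channel=3}: band is beta, does not satisfy this → No match. {mode=pulse, band=gamma, power=10, channel=14}: band is gamma, checks out → Match.

Match, No match, No match, Match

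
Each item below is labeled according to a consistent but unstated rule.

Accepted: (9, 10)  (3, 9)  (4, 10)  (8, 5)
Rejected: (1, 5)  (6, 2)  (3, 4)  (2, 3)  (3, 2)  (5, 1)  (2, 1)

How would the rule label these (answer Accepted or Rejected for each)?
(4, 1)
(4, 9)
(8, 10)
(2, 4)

Rejected, Accepted, Accepted, Rejected

'Accepted' ⟺ sum ≥ 12.
(4, 1): 4+1 = 5 — doesn't qualify, so Rejected.
(4, 9): 4+9 = 13 — qualifies, so Accepted.
(8, 10): 8+10 = 18 — qualifies, so Accepted.
(2, 4): 2+4 = 6 — doesn't qualify, so Rejected.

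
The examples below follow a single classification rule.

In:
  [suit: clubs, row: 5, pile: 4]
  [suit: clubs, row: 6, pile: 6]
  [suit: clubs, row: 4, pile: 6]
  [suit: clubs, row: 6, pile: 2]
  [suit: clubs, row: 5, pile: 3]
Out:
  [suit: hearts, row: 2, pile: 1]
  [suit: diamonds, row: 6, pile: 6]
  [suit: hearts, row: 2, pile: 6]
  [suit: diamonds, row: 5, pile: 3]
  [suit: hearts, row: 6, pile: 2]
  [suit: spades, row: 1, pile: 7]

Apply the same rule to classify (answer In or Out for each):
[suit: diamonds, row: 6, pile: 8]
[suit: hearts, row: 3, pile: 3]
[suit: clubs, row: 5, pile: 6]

'In' ⟺ suit is clubs.
[suit: diamonds, row: 6, pile: 8] — suit is diamonds, hence Out.
[suit: hearts, row: 3, pile: 3] — suit is hearts, hence Out.
[suit: clubs, row: 5, pile: 6] — suit is clubs, hence In.

Out, Out, In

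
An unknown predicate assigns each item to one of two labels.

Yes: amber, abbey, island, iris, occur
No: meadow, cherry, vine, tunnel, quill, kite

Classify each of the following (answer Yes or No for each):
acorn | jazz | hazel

The rule appears to be: starts with a vowel.
acorn: starts with 'a', meets the rule → Yes. jazz: starts with 'j', does not satisfy this → No. hazel: starts with 'h', does not satisfy this → No.

Yes, No, No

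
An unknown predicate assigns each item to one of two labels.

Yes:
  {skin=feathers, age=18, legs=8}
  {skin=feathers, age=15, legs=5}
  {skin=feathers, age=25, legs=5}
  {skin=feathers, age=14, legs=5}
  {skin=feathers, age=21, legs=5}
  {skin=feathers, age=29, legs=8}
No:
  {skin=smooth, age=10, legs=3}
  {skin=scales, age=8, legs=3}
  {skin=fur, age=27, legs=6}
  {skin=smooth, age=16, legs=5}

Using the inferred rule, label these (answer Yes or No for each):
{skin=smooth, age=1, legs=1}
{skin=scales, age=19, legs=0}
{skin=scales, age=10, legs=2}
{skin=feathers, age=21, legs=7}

'Yes' ⟺ skin is feathers.
{skin=smooth, age=1, legs=1} → skin is smooth → No. {skin=scales, age=19, legs=0} → skin is scales → No. {skin=scales, age=10, legs=2} → skin is scales → No. {skin=feathers, age=21, legs=7} → skin is feathers → Yes.

No, No, No, Yes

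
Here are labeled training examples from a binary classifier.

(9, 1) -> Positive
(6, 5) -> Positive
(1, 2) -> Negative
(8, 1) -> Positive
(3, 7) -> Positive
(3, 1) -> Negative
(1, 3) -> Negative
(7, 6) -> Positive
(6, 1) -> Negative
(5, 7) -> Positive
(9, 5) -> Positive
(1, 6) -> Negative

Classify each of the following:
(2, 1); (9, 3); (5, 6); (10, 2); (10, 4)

The classifier is using: sum ≥ 9.
(2, 1) → 2+1 = 3 → Negative. (9, 3) → 9+3 = 12 → Positive. (5, 6) → 5+6 = 11 → Positive. (10, 2) → 10+2 = 12 → Positive. (10, 4) → 10+4 = 14 → Positive.

Negative, Positive, Positive, Positive, Positive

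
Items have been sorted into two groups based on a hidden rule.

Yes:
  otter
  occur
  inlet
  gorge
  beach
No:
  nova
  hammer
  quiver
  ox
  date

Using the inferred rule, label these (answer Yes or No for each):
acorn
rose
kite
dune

The classifier is using: odd length.

Yes, No, No, No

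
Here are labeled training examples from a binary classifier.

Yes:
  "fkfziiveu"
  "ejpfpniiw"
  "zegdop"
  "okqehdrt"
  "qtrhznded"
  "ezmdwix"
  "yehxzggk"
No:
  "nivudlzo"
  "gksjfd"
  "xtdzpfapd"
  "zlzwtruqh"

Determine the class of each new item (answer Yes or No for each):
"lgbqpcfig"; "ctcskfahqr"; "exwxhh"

No, No, Yes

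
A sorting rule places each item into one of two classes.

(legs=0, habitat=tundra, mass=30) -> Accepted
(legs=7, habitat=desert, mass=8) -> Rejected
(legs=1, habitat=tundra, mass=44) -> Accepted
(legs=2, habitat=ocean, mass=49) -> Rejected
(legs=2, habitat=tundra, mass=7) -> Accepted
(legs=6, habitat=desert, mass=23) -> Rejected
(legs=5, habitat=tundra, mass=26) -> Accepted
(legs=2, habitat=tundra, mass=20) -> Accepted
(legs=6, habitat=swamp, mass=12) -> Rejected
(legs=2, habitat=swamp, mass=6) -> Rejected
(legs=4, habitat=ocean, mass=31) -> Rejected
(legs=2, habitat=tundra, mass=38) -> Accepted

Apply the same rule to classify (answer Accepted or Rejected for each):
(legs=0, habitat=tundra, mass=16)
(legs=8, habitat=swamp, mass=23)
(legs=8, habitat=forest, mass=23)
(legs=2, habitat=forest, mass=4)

Accepted, Rejected, Rejected, Rejected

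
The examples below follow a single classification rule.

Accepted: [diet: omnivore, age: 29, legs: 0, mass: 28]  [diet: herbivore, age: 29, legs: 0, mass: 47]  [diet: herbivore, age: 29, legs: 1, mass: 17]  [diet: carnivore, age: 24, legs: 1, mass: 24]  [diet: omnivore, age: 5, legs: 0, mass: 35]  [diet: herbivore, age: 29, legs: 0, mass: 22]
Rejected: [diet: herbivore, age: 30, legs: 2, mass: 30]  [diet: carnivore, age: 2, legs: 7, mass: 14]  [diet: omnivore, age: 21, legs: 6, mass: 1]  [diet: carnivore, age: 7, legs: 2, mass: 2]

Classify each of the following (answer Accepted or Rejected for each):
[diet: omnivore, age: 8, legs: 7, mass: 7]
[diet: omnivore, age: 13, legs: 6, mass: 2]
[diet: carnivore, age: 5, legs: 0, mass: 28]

Rejected, Rejected, Accepted

All 'Accepted' examples share one property — legs ≤ 1 — and every 'Rejected' example lacks it.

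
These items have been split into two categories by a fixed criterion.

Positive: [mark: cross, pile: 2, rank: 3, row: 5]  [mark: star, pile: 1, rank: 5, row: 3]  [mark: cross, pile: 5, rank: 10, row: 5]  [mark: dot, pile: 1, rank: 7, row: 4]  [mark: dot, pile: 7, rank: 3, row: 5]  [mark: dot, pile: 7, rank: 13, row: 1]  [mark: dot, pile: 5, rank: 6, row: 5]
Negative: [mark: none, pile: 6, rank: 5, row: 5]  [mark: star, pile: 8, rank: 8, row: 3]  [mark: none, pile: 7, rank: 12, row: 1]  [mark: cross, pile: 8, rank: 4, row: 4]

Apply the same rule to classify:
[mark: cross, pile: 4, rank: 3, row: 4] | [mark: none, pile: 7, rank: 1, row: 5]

Positive, Negative

The classifier is using: mark is dot OR pile ≤ 5.
Positive: [mark: cross, pile: 4, rank: 3, row: 4], since mark is cross, pile = 4.
Negative: [mark: none, pile: 7, rank: 1, row: 5], since mark is none, pile = 7.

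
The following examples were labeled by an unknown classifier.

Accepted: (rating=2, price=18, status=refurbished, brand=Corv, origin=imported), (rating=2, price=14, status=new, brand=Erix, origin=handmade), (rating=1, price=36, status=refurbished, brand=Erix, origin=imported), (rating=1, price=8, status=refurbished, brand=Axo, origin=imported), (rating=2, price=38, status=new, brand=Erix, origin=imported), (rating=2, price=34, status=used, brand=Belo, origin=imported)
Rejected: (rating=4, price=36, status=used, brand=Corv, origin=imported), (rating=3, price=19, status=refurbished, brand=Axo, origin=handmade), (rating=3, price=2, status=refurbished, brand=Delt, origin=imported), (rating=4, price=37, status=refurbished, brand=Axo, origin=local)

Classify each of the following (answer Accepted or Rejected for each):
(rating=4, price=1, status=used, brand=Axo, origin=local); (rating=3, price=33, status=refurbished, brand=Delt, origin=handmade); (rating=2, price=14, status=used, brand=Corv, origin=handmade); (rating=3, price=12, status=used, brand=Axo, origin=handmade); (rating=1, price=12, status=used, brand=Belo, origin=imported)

All 'Accepted' examples share one property — rating ≤ 2 — and every 'Rejected' example lacks it.
(rating=4, price=1, status=used, brand=Axo, origin=local): rating = 4, does not satisfy this → Rejected. (rating=3, price=33, status=refurbished, brand=Delt, origin=handmade): rating = 3, does not satisfy this → Rejected. (rating=2, price=14, status=used, brand=Corv, origin=handmade): rating = 2, satisfies this → Accepted. (rating=3, price=12, status=used, brand=Axo, origin=handmade): rating = 3, does not satisfy this → Rejected. (rating=1, price=12, status=used, brand=Belo, origin=imported): rating = 1, satisfies this → Accepted.

Rejected, Rejected, Accepted, Rejected, Accepted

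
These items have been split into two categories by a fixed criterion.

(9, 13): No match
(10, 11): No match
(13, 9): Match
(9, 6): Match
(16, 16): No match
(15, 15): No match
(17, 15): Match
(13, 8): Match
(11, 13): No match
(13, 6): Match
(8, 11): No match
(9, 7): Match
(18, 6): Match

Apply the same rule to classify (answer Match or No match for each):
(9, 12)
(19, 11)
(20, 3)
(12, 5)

The pattern is that an item is 'Match' exactly when: first > second.
(9, 12): No match (9 < 12).
(19, 11): Match (19 > 11).
(20, 3): Match (20 > 3).
(12, 5): Match (12 > 5).

No match, Match, Match, Match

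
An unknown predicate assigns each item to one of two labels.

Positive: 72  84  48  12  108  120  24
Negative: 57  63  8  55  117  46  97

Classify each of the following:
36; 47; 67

Positive, Negative, Negative

Every 'Positive' example satisfies: multiple of 6. None of the 'Negative' examples do.
36: Positive (36 = 6·6).
47: Negative (47 = 6·7 + 5).
67: Negative (67 = 6·11 + 1).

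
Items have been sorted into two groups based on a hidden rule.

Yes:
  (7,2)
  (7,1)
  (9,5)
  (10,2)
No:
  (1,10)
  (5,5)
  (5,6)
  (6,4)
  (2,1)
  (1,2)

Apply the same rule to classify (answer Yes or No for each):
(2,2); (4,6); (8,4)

No, No, Yes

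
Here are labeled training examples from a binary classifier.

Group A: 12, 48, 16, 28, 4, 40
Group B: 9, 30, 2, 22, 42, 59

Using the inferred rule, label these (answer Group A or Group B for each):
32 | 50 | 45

Group A, Group B, Group B

One predicate separates the groups cleanly: multiple of 4.
32 — 32 = 4·8, hence Group A.
50 — 50 = 4·12 + 2, hence Group B.
45 — 45 = 4·11 + 1, hence Group B.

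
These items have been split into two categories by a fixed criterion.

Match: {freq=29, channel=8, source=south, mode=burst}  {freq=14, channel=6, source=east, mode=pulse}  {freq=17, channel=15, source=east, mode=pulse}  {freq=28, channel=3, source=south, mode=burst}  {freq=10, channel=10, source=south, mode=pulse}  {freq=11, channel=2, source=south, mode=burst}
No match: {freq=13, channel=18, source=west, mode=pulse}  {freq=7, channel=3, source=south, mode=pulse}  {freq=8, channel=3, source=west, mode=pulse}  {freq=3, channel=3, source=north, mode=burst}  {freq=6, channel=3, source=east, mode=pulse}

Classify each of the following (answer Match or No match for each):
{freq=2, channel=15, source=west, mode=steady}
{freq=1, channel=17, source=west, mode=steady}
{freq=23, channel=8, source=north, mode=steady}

No match, No match, Match

Rule: freq ≥ 10 AND channel ≤ 15. This holds for each 'Match' example and fails for each 'No match' one.
{freq=2, channel=15, source=west, mode=steady}: freq = 2, channel = 15, fails the rule → No match.
{freq=1, channel=17, source=west, mode=steady}: freq = 1, channel = 17, fails the rule → No match.
{freq=23, channel=8, source=north, mode=steady}: freq = 23, channel = 8, passes → Match.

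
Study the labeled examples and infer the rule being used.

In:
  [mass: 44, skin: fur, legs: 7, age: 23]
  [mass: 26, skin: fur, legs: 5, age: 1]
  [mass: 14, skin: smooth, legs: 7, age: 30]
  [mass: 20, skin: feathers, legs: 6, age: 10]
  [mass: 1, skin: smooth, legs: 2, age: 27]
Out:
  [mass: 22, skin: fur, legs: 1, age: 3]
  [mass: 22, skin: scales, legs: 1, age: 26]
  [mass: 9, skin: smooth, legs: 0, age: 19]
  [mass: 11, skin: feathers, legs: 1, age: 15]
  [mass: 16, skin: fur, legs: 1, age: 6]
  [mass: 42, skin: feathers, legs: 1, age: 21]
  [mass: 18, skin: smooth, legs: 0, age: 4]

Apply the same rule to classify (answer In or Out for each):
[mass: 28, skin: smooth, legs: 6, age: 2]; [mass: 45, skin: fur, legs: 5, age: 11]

'In' ⟺ legs ≥ 2.
[mass: 28, skin: smooth, legs: 6, age: 2] → legs = 6 → In.
[mass: 45, skin: fur, legs: 5, age: 11] → legs = 5 → In.

In, In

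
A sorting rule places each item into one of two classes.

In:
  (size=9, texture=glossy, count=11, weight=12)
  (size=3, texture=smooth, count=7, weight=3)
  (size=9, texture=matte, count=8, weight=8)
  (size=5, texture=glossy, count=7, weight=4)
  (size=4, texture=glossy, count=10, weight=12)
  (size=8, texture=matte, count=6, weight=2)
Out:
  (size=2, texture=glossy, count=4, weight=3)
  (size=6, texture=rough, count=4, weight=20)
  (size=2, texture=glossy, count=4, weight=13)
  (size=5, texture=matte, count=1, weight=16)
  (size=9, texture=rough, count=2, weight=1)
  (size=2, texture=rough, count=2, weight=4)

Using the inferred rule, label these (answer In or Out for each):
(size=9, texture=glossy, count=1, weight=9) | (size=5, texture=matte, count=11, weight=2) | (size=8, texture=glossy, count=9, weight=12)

Out, In, In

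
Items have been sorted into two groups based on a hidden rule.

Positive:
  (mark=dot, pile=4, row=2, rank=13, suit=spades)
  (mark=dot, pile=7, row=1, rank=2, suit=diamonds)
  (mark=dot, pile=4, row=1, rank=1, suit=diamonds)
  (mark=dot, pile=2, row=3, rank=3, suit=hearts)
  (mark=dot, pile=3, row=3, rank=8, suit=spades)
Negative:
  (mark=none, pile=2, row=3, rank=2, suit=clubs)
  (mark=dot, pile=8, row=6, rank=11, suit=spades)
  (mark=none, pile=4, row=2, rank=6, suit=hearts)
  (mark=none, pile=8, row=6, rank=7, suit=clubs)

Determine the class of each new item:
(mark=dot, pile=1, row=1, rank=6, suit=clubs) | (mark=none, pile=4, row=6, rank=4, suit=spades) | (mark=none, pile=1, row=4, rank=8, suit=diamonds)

The classifier is using: mark is dot AND row ≤ 3.

Positive, Negative, Negative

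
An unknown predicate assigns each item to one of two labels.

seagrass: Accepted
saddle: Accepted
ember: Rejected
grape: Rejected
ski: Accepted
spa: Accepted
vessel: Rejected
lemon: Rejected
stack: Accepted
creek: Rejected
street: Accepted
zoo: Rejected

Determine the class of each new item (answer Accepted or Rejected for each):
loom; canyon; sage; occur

The classifier is using: starts with 's'.
loom: starts with 'l', fails the rule → Rejected. canyon: starts with 'c', fails the rule → Rejected. sage: starts with 's', satisfies this → Accepted. occur: starts with 'o', fails the rule → Rejected.

Rejected, Rejected, Accepted, Rejected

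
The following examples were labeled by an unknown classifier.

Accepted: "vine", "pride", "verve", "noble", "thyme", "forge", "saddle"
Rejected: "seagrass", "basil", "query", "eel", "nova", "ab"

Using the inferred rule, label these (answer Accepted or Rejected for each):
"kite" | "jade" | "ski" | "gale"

Comparing the two groups points to one rule — ends with 'e'.
"kite": ends with 'e', checks out → Accepted. "jade": ends with 'e', checks out → Accepted. "ski": ends with 'i', fails this test → Rejected. "gale": ends with 'e', checks out → Accepted.

Accepted, Accepted, Rejected, Accepted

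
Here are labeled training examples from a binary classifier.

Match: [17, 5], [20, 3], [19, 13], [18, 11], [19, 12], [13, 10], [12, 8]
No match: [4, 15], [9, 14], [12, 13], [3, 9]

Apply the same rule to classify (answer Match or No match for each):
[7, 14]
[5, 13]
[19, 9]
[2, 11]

A rule that fits every label: first > second — true of each 'Match' example, false of each 'No match' one.
[7, 14]: No match (7 < 14). [5, 13]: No match (5 < 13). [19, 9]: Match (19 > 9). [2, 11]: No match (2 < 11).

No match, No match, Match, No match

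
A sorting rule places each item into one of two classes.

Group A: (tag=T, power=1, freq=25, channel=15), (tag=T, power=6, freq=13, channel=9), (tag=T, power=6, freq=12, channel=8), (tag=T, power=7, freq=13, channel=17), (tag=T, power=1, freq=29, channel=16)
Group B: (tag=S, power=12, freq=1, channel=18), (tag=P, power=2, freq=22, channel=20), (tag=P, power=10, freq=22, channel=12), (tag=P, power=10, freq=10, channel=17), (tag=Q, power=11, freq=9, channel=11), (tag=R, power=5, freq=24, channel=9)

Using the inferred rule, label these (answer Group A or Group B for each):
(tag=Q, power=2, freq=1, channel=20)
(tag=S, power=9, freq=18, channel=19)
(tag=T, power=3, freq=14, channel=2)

Group B, Group B, Group A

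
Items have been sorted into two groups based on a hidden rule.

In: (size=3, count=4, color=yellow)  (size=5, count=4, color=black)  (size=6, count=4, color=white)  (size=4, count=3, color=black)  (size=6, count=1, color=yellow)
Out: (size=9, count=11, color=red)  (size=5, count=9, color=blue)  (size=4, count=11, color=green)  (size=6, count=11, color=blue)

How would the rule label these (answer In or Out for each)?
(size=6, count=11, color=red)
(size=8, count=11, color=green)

Out, Out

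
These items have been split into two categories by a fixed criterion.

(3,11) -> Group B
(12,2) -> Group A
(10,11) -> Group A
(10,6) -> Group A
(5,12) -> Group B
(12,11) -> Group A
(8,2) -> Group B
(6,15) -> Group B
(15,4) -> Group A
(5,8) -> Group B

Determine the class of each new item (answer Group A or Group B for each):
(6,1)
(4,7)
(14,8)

Group B, Group B, Group A

One predicate separates the groups cleanly: first ≥ 10.
(6,1): Group B (first 6).
(4,7): Group B (first 4).
(14,8): Group A (first 14).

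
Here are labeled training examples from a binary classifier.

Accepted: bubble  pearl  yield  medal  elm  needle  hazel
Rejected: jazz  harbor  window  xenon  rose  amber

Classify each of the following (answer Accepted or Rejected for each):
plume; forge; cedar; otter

Accepted, Rejected, Rejected, Rejected

The classifier is using: contains 'l'.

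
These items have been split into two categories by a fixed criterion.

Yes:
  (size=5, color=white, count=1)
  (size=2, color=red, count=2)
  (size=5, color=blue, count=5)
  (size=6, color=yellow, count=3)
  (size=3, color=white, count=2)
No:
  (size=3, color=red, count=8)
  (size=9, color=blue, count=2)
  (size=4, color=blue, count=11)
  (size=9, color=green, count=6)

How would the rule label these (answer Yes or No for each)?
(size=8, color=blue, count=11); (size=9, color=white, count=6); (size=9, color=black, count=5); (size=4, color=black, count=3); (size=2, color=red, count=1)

No, No, No, Yes, Yes

Every 'Yes' example satisfies: count ≤ 5 AND size ≤ 6. None of the 'No' examples do.
(size=8, color=blue, count=11): count = 11, size = 8 — fails the rule, so No.
(size=9, color=white, count=6): count = 6, size = 9 — fails the rule, so No.
(size=9, color=black, count=5): count = 5, size = 9 — fails the rule, so No.
(size=4, color=black, count=3): count = 3, size = 4 — qualifies, so Yes.
(size=2, color=red, count=1): count = 1, size = 2 — qualifies, so Yes.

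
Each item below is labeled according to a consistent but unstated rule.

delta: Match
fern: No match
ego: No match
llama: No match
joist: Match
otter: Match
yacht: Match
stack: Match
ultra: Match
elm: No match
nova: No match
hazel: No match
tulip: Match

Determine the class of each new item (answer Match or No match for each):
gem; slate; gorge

No match, Match, No match

'Match' ⟺ contains 't'.
No match: gem, since no 't'.
Match: slate, since has 't'.
No match: gorge, since no 't'.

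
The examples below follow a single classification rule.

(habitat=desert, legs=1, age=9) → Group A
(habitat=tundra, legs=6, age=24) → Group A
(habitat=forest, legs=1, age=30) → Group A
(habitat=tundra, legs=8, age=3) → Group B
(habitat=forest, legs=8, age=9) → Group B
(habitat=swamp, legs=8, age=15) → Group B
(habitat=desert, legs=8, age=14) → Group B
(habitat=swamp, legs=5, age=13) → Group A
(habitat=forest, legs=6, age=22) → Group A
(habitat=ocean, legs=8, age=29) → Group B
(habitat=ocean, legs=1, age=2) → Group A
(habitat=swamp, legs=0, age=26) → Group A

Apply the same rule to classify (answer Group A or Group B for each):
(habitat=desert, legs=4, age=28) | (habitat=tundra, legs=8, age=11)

Group A, Group B

All 'Group A' examples share one property — legs ≤ 6 — and every 'Group B' example lacks it.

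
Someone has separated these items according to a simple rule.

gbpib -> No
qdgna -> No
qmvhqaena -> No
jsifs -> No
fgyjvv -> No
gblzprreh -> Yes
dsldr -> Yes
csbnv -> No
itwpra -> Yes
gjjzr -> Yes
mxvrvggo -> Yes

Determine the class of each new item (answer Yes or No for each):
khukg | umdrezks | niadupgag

No, Yes, No

The simplest hypothesis consistent with all the labels is: contains 'r'.
No: khukg, since no 'r'.
Yes: umdrezks, since has 'r'.
No: niadupgag, since no 'r'.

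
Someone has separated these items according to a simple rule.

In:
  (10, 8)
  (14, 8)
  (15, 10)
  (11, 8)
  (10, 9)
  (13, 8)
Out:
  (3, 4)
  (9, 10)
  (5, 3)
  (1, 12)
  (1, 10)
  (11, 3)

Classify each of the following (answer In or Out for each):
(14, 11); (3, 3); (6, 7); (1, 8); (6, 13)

'In' ⟺ first > second AND sum ≥ 18.
(14, 11) — 14 > 11, 14+11 = 25, hence In.
(3, 3) — 3 = 3, 3+3 = 6, hence Out.
(6, 7) — 6 < 7, 6+7 = 13, hence Out.
(1, 8) — 1 < 8, 1+8 = 9, hence Out.
(6, 13) — 6 < 13, 6+13 = 19, hence Out.

In, Out, Out, Out, Out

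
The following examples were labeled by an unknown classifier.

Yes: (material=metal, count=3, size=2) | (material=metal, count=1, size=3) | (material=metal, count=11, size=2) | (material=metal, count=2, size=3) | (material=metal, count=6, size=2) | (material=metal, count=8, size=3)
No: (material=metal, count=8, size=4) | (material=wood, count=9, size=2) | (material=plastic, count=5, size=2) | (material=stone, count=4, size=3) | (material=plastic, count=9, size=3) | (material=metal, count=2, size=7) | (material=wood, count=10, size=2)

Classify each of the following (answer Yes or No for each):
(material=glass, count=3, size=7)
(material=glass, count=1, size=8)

No, No

The distinguishing property — material is metal AND size ≤ 3 — holds for all the 'Yes' cases and none of the 'No' cases.
(material=glass, count=3, size=7) — material is glass, size = 7, hence No.
(material=glass, count=1, size=8) — material is glass, size = 8, hence No.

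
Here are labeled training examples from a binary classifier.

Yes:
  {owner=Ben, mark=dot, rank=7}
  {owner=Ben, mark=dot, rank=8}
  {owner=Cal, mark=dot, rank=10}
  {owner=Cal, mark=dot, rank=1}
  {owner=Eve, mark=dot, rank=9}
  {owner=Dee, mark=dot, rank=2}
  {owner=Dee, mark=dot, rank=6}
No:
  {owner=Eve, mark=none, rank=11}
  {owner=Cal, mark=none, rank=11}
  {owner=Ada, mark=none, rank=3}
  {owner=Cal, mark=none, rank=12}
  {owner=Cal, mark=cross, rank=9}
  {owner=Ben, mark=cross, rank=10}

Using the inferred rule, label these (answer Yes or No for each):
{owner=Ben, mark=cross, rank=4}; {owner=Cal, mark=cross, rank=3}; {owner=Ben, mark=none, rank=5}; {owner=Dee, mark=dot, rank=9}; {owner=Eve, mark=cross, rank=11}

The distinguishing property — mark is dot — holds for all the 'Yes' cases and none of the 'No' cases.

No, No, No, Yes, No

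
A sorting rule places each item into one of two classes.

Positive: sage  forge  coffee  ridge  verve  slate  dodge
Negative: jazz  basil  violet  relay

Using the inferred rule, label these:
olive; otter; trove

The distinguishing property — ends with 'e' — holds for all the 'Positive' cases and none of the 'Negative' cases.
olive: ends with 'e' — fits, so Positive. otter: ends with 'r' — fails the rule, so Negative. trove: ends with 'e' — fits, so Positive.

Positive, Negative, Positive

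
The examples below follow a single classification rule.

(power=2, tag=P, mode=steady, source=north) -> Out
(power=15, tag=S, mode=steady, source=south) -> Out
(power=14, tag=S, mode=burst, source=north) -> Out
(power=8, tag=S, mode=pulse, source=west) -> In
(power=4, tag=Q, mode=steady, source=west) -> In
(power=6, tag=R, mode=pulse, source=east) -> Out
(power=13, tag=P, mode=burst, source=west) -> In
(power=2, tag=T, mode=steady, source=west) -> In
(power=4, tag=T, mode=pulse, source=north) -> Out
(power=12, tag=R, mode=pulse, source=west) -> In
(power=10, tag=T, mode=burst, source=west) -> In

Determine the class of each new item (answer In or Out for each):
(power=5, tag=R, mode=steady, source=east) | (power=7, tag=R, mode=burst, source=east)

Out, Out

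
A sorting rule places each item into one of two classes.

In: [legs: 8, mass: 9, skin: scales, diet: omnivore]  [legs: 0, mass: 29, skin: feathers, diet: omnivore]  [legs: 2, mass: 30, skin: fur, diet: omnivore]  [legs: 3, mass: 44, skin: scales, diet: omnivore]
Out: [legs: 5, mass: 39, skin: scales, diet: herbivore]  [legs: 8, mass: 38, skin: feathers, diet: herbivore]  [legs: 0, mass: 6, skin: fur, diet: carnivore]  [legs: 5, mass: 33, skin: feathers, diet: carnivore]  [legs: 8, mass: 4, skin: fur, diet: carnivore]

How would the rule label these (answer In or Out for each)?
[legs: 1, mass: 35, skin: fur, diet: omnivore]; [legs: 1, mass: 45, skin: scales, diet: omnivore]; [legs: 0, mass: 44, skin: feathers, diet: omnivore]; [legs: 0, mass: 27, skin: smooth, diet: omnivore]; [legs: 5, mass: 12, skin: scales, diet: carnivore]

In, In, In, In, Out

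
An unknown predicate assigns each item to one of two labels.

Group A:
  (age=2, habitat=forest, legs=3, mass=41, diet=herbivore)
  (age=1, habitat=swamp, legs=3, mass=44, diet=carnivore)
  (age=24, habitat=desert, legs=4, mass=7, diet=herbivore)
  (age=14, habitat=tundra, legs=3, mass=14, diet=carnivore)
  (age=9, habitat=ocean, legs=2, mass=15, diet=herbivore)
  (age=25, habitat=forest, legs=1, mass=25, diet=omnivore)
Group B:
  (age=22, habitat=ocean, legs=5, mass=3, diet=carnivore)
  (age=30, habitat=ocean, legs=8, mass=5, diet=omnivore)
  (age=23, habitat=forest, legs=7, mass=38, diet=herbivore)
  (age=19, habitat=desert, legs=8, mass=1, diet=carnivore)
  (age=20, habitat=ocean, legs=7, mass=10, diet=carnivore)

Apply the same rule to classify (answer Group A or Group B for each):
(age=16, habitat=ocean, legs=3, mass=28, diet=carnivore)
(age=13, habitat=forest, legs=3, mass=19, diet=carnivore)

Group A, Group A

The rule appears to be: legs ≤ 4.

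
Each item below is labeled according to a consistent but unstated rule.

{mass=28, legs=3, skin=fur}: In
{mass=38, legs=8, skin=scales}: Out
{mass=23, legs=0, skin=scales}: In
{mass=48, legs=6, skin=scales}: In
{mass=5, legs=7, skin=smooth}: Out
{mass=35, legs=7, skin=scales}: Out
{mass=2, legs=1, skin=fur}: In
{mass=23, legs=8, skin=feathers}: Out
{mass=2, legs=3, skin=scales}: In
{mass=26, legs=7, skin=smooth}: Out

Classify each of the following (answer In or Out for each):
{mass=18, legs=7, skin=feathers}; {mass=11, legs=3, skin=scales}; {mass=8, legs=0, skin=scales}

Out, In, In

All 'In' examples share one property — legs ≤ 6 — and every 'Out' example lacks it.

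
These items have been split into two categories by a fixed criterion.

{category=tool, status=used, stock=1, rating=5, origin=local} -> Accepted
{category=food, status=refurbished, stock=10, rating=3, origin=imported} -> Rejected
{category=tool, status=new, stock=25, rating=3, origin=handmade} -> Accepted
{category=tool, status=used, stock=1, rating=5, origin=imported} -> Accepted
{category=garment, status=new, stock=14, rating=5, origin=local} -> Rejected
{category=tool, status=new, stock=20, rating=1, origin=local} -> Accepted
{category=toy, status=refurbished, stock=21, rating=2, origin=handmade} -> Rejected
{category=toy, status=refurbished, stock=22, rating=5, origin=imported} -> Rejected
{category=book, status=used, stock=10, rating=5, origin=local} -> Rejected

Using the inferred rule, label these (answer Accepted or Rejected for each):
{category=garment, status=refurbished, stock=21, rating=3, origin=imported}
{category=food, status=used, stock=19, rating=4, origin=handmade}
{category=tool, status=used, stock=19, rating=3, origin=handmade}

Rejected, Rejected, Accepted

The common property of the 'Accepted' items is: category is tool. No 'Rejected' item has it.
{category=garment, status=refurbished, stock=21, rating=3, origin=imported} — category is garment, hence Rejected.
{category=food, status=used, stock=19, rating=4, origin=handmade} — category is food, hence Rejected.
{category=tool, status=used, stock=19, rating=3, origin=handmade} — category is tool, hence Accepted.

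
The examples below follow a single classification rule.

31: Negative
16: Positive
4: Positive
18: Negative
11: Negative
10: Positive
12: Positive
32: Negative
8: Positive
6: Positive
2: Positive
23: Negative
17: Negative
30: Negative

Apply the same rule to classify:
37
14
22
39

Negative, Positive, Negative, Negative

The rule appears to be: even AND at most 16.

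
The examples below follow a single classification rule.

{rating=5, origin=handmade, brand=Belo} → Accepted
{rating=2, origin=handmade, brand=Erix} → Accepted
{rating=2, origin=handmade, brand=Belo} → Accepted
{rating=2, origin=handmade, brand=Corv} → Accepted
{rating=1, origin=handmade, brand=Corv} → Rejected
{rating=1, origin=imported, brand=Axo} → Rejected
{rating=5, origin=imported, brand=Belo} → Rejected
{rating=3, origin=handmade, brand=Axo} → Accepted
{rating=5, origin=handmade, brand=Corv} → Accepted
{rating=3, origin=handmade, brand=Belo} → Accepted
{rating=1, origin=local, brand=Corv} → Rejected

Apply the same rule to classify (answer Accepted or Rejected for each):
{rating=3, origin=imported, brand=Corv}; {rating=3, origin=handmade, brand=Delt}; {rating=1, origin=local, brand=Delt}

A rule that fits every label: origin is handmade AND rating ≥ 2 — true of each 'Accepted' example, false of each 'Rejected' one.
{rating=3, origin=imported, brand=Corv}: origin is imported, rating = 3, lacks this property → Rejected.
{rating=3, origin=handmade, brand=Delt}: origin is handmade, rating = 3, meets the rule → Accepted.
{rating=1, origin=local, brand=Delt}: origin is local, rating = 1, lacks this property → Rejected.

Rejected, Accepted, Rejected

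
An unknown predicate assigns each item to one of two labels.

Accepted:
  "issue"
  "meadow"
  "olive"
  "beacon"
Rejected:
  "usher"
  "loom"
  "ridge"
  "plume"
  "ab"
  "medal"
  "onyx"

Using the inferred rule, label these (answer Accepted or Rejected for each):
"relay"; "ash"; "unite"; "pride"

Rejected, Rejected, Accepted, Rejected

The common property of the 'Accepted' items is: has ≥ 3 vowels. No 'Rejected' item has it.
"relay" → 2 vowels → Rejected. "ash" → 1 vowel → Rejected. "unite" → 3 vowels → Accepted. "pride" → 2 vowels → Rejected.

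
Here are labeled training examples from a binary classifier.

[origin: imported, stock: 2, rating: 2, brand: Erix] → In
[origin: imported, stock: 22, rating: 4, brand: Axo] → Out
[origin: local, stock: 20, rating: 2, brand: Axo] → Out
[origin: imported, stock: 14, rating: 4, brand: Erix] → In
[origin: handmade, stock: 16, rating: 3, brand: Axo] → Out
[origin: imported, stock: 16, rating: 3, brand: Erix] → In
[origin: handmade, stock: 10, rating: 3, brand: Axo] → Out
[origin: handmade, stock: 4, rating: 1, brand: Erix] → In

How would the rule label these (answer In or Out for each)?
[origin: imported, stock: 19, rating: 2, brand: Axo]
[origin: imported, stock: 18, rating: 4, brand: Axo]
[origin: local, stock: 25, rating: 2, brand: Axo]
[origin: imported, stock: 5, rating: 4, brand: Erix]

Out, Out, Out, In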